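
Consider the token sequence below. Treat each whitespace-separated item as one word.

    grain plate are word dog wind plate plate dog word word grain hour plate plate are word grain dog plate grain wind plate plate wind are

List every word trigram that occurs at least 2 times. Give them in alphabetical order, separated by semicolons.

Trigram counts meeting the condition (at least 2 times):
  plate are word: 2
  wind plate plate: 2

plate are word; wind plate plate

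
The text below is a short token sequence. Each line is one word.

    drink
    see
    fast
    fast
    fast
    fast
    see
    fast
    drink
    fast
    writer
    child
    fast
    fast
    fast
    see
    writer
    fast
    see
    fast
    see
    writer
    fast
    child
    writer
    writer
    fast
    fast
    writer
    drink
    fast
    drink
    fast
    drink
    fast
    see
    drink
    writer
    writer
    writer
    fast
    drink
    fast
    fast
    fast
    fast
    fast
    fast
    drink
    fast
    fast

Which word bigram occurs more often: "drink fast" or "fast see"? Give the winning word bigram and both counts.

"drink fast": 6 occurrences
"fast see": 5 occurrences

"drink fast" (6 vs 5)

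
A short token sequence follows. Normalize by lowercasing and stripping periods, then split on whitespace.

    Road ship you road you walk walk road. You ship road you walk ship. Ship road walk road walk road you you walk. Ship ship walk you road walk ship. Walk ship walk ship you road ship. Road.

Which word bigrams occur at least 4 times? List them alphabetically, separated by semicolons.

Bigram counts meeting the condition (at least 4 times):
  road you: 4
  walk ship: 5

road you; walk ship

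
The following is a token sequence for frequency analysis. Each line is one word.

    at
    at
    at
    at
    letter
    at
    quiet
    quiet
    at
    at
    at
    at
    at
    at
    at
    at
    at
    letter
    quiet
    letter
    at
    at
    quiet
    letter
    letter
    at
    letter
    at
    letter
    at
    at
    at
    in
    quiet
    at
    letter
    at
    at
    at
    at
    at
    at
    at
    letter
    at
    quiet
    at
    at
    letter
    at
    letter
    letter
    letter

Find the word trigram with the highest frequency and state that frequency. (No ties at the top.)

"at at at", 15 times

Trigram frequencies (highest first):
  at at at: 15
  at letter at: 6
  at at letter: 4
  letter at at: 3
  letter at letter: 3
  letter at quiet: 2
  … (17 more, each ≤ 2)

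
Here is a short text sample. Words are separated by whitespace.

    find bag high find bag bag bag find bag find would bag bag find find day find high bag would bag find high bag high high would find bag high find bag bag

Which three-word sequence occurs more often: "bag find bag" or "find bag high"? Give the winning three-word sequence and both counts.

"bag find bag": 1 occurrence
"find bag high": 2 occurrences

"find bag high" (2 vs 1)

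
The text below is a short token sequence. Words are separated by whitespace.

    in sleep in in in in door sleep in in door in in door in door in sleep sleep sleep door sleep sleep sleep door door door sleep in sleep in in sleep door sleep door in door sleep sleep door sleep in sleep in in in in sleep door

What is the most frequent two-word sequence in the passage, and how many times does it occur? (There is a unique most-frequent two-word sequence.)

"in in", 9 times

Bigram frequencies (highest first):
  in in: 9
  in sleep: 6
  sleep in: 6
  door sleep: 6
  sleep door: 6
  in door: 5
  … (3 more, each ≤ 5)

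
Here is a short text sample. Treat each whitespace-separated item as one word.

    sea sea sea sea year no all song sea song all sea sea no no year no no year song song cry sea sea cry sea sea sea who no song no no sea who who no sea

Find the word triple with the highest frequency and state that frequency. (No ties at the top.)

"sea sea sea", 3 times

Trigram frequencies (highest first):
  sea sea sea: 3
  no no year: 2
  cry sea sea: 2
  sea sea year: 1
  sea year no: 1
  year no all: 1
  … (26 more, each ≤ 1)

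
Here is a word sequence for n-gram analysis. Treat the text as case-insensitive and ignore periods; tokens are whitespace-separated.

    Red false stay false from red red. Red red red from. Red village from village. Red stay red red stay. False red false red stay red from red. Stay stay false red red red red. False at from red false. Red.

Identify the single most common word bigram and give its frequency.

Bigram frequencies (highest first):
  red red: 8
  red false: 4
  from red: 4
  red stay: 4
  false red: 4
  stay false: 3
  … (11 more, each ≤ 2)

"red red", 8 times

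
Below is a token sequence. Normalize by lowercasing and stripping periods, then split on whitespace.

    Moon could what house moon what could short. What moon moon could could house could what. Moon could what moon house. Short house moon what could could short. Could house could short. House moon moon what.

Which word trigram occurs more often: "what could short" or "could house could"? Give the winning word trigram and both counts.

"could house could" (2 vs 1)

"what could short": 1 occurrence
"could house could": 2 occurrences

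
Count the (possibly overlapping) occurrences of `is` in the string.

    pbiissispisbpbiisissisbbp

6

Sliding a length-2 window over the 25 characters (24 positions):
  position 4–5: is
  position 7–8: is
  position 10–11: is
  position 16–17: is
  position 18–19: is
  position 21–22: is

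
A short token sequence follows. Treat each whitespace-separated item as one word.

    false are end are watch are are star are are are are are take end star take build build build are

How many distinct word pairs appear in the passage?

21 tokens → 20 bigram windows in total.
Repeated bigrams (each contributes count−1 duplicates):
  are are: 5
  build build: 2
5 duplicate windows → 20 − 5 = 15 distinct.

15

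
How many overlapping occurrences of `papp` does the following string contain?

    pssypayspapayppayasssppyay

0

Sliding a length-4 window over the 26 characters (23 positions):
  (no match at any position)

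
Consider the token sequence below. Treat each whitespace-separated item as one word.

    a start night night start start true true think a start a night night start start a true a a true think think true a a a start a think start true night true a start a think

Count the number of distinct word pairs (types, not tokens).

20

38 tokens → 37 bigram windows in total.
Repeated bigrams (each contributes count−1 duplicates):
  a start: 4
  start a: 4
  a a: 3
  true a: 3
  a think: 2
  a true: 2
  night night: 2
  night start: 2
  … (3 more repeated)
17 duplicate windows → 37 − 17 = 20 distinct.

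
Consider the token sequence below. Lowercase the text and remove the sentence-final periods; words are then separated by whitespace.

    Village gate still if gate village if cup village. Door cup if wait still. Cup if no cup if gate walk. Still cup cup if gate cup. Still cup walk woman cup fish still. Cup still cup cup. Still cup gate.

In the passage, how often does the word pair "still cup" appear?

Scanning the 40 overlapping bigram windows for "still cup":
  position 14–15: still cup
  position 22–23: still cup
  position 28–29: still cup
  position 34–35: still cup
  position 36–37: still cup
  position 39–40: still cup

6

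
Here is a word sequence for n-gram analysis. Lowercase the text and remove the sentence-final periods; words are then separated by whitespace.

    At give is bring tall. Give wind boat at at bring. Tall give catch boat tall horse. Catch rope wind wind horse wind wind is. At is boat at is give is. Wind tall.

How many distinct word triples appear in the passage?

31

34 tokens → 32 trigram windows in total.
Repeated trigrams (each contributes count−1 duplicates):
  bring tall give: 2
1 duplicate windows → 32 − 1 = 31 distinct.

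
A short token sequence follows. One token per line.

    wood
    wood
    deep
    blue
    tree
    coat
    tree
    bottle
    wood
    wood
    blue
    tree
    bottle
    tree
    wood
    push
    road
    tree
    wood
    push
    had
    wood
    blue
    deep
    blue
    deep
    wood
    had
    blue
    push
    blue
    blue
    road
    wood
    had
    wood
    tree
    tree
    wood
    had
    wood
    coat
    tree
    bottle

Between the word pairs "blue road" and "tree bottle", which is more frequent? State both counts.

"blue road": 1 occurrence
"tree bottle": 3 occurrences

"tree bottle" (3 vs 1)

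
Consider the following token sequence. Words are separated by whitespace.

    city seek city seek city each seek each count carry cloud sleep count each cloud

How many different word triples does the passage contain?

15 tokens → 13 trigram windows in total.
Repeated trigrams (each contributes count−1 duplicates):
  city seek city: 2
1 duplicate windows → 13 − 1 = 12 distinct.

12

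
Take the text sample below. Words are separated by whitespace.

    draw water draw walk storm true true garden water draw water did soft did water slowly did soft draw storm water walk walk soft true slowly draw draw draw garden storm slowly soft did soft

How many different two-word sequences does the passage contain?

28

35 tokens → 34 bigram windows in total.
Repeated bigrams (each contributes count−1 duplicates):
  did soft: 3
  draw draw: 2
  draw water: 2
  soft did: 2
  water draw: 2
6 duplicate windows → 34 − 6 = 28 distinct.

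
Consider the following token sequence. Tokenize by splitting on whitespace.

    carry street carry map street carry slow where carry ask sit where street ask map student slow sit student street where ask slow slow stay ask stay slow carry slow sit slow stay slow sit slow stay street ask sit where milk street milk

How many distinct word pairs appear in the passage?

44 tokens → 43 bigram windows in total.
Repeated bigrams (each contributes count−1 duplicates):
  slow sit: 3
  slow stay: 3
  ask sit: 2
  carry slow: 2
  sit slow: 2
  sit where: 2
  stay slow: 2
  street ask: 2
  … (1 more repeated)
11 duplicate windows → 43 − 11 = 32 distinct.

32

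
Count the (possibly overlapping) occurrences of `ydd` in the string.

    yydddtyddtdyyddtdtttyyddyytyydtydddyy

5

Sliding a length-3 window over the 37 characters (35 positions):
  position 2–4: ydd
  position 7–9: ydd
  position 13–15: ydd
  position 22–24: ydd
  position 32–34: ydd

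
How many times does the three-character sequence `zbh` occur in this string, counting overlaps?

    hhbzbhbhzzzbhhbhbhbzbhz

3

Sliding a length-3 window over the 23 characters (21 positions):
  position 4–6: zbh
  position 11–13: zbh
  position 20–22: zbh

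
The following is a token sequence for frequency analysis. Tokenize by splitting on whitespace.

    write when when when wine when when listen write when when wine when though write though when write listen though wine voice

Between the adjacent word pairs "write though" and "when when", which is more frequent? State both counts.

"write though": 1 occurrence
"when when": 4 occurrences

"when when" (4 vs 1)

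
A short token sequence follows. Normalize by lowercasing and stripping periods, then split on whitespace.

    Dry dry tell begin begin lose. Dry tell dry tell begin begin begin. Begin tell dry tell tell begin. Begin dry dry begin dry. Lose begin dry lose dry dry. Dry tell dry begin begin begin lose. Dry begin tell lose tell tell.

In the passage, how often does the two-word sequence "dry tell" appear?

5

Scanning the 42 overlapping bigram windows for "dry tell":
  position 2–3: dry tell
  position 7–8: dry tell
  position 9–10: dry tell
  position 16–17: dry tell
  position 31–32: dry tell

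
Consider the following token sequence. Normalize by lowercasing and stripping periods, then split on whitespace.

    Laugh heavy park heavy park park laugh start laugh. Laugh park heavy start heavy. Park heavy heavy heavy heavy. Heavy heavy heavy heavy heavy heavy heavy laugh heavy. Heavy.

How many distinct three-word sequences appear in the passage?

29 tokens → 27 trigram windows in total.
Repeated trigrams (each contributes count−1 duplicates):
  heavy heavy heavy: 9
  heavy park heavy: 2
9 duplicate windows → 27 − 9 = 18 distinct.

18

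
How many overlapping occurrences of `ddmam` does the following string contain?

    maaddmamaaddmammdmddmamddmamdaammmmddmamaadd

Sliding a length-5 window over the 44 characters (40 positions):
  position 4–8: ddmam
  position 11–15: ddmam
  position 19–23: ddmam
  position 24–28: ddmam
  position 36–40: ddmam

5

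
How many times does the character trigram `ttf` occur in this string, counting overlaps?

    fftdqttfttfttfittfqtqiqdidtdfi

Sliding a length-3 window over the 30 characters (28 positions):
  position 6–8: ttf
  position 9–11: ttf
  position 12–14: ttf
  position 16–18: ttf

4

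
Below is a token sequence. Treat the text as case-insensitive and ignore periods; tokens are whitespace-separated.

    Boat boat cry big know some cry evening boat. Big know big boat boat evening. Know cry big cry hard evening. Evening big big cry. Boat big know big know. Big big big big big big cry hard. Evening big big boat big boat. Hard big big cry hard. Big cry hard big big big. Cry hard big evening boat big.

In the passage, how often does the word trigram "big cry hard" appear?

5

Scanning the 59 overlapping trigram windows for "big cry hard":
  position 18–20: big cry hard
  position 36–38: big cry hard
  position 47–49: big cry hard
  position 50–52: big cry hard
  position 55–57: big cry hard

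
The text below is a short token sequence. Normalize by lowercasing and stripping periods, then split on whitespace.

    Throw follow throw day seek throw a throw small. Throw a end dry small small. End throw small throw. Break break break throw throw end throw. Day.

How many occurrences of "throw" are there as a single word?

Scanning the 27 tokens for "throw":
  position 1: throw
  position 3: throw
  position 6: throw
  position 8: throw
  position 10: throw
  position 17: throw
  position 19: throw
  position 23: throw
  position 24: throw
  position 26: throw

10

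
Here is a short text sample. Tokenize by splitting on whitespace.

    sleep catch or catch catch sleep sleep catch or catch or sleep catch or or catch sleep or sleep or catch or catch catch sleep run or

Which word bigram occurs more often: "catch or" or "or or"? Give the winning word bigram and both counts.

"catch or" (5 vs 1)

"catch or": 5 occurrences
"or or": 1 occurrence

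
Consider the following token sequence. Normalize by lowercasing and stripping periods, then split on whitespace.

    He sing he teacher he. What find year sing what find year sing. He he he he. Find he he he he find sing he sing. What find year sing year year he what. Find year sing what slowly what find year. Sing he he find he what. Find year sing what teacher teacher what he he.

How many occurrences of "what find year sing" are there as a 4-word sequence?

6

Scanning the 54 overlapping 4-gram windows for "what find year sing":
  position 6–9: what find year sing
  position 10–13: what find year sing
  position 27–30: what find year sing
  position 34–37: what find year sing
  position 40–43: what find year sing
  position 48–51: what find year sing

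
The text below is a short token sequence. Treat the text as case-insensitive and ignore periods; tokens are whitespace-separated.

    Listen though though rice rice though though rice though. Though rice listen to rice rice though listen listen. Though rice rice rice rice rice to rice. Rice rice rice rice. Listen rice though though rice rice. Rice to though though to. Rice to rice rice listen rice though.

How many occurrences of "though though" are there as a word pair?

Scanning the 47 overlapping bigram windows for "though though":
  position 2–3: though though
  position 6–7: though though
  position 9–10: though though
  position 33–34: though though
  position 39–40: though though

5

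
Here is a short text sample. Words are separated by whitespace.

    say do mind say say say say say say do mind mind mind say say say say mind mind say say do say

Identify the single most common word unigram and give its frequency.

Unigram frequencies (highest first):
  say: 14
  mind: 6
  do: 3

"say", 14 times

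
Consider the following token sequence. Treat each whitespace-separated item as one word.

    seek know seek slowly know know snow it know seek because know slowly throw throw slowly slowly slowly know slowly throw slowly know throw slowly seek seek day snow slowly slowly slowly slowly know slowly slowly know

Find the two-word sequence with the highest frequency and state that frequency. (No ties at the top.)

"slowly slowly", 6 times

Bigram frequencies (highest first):
  slowly slowly: 6
  slowly know: 5
  know slowly: 3
  throw slowly: 3
  know seek: 2
  slowly throw: 2
  … (15 more, each ≤ 1)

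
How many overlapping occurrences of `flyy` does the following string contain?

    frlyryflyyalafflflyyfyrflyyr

3

Sliding a length-4 window over the 28 characters (25 positions):
  position 7–10: flyy
  position 17–20: flyy
  position 24–27: flyy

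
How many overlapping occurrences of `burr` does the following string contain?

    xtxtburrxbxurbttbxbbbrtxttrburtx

Sliding a length-4 window over the 32 characters (29 positions):
  position 5–8: burr

1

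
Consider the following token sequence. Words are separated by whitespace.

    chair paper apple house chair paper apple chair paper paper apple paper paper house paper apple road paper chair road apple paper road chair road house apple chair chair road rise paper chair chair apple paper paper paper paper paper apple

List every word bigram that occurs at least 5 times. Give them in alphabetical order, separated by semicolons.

paper apple; paper paper

Bigram counts meeting the condition (at least 5 times):
  paper apple: 5
  paper paper: 6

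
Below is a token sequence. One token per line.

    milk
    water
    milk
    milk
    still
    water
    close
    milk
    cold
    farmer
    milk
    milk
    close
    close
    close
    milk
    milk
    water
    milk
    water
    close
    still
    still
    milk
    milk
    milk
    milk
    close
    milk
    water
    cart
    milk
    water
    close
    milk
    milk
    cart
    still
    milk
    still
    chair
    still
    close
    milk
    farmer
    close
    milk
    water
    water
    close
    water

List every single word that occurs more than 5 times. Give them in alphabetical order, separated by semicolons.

Unigram counts meeting the condition (more than 5 times):
  close: 10
  milk: 20
  still: 6
  water: 9

close; milk; still; water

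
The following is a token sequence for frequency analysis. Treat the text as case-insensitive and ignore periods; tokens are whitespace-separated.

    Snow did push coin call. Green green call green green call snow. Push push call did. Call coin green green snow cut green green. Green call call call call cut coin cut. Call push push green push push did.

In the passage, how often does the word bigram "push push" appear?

Scanning the 38 overlapping bigram windows for "push push":
  position 13–14: push push
  position 34–35: push push
  position 37–38: push push

3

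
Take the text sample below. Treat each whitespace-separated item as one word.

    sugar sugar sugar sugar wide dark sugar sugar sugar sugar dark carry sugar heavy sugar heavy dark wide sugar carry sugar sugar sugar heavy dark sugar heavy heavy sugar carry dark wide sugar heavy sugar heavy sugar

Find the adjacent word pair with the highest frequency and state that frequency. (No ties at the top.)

Bigram frequencies (highest first):
  sugar sugar: 8
  sugar heavy: 6
  heavy sugar: 4
  dark sugar: 2
  carry sugar: 2
  heavy dark: 2
  … (9 more, each ≤ 2)

"sugar sugar", 8 times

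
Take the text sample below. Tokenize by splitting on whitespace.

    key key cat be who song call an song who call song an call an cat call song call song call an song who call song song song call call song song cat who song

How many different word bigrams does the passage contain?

35 tokens → 34 bigram windows in total.
Repeated bigrams (each contributes count−1 duplicates):
  call song: 5
  song call: 4
  call an: 3
  song song: 3
  an song: 2
  song who: 2
  who call: 2
  who song: 2
15 duplicate windows → 34 − 15 = 19 distinct.

19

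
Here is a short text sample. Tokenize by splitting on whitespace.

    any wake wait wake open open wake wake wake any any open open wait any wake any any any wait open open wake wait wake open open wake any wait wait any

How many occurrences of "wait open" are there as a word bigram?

Scanning the 31 overlapping bigram windows for "wait open":
  position 20–21: wait open

1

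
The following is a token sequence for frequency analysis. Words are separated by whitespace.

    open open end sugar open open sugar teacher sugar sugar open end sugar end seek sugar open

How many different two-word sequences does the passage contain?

11

17 tokens → 16 bigram windows in total.
Repeated bigrams (each contributes count−1 duplicates):
  sugar open: 3
  end sugar: 2
  open end: 2
  open open: 2
5 duplicate windows → 16 − 5 = 11 distinct.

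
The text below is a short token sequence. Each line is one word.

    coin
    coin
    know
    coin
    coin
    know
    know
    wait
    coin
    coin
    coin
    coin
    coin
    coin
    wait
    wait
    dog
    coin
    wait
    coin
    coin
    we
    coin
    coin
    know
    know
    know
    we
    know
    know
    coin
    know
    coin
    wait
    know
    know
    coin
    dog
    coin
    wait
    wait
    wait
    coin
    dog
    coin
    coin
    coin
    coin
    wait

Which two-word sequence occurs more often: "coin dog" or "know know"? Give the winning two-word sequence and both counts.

"coin dog": 2 occurrences
"know know": 5 occurrences

"know know" (5 vs 2)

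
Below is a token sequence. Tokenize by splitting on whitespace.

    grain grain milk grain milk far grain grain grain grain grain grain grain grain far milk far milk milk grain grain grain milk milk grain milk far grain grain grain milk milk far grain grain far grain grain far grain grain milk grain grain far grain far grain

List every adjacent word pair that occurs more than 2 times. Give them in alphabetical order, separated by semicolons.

far grain; grain far; grain grain; grain milk; milk far; milk grain; milk milk

Bigram counts meeting the condition (more than 2 times):
  far grain: 7
  grain far: 5
  grain grain: 16
  grain milk: 6
  milk far: 4
  milk grain: 4
  milk milk: 3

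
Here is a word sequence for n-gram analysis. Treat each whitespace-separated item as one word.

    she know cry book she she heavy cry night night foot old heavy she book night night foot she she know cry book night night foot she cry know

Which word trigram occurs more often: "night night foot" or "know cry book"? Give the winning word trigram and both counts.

"night night foot": 3 occurrences
"know cry book": 2 occurrences

"night night foot" (3 vs 2)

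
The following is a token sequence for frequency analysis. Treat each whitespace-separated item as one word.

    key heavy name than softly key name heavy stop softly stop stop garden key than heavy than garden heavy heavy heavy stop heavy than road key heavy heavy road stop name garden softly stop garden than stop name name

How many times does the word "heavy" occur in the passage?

9

Scanning the 39 tokens for "heavy":
  position 2: heavy
  position 8: heavy
  position 16: heavy
  position 19: heavy
  position 20: heavy
  position 21: heavy
  position 23: heavy
  position 27: heavy
  position 28: heavy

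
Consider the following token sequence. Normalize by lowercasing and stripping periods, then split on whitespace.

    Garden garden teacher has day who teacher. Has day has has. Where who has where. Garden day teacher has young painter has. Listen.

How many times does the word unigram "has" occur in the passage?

Scanning the 23 tokens for "has":
  position 4: has
  position 8: has
  position 10: has
  position 11: has
  position 14: has
  position 19: has
  position 22: has

7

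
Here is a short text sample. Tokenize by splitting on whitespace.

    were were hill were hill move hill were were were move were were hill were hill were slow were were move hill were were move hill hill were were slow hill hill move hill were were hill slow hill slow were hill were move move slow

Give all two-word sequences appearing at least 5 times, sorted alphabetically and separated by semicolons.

Bigram counts meeting the condition (at least 5 times):
  hill were: 8
  were hill: 6
  were were: 8

hill were; were hill; were were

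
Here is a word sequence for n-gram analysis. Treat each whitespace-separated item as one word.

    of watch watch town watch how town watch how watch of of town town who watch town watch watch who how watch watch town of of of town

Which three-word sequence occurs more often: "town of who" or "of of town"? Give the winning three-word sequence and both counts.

"town of who": 0 occurrences
"of of town": 2 occurrences

"of of town" (2 vs 0)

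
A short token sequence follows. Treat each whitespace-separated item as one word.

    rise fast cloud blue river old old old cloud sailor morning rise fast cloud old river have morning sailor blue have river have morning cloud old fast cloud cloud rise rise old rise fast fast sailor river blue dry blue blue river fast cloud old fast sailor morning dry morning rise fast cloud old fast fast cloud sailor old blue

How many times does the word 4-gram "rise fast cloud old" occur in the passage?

Scanning the 57 overlapping 4-gram windows for "rise fast cloud old":
  position 12–15: rise fast cloud old
  position 51–54: rise fast cloud old

2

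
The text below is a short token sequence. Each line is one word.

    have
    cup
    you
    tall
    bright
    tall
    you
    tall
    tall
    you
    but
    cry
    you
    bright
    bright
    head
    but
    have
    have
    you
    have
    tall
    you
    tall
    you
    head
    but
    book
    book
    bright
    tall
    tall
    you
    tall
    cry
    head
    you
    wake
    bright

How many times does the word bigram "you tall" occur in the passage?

Scanning the 38 overlapping bigram windows for "you tall":
  position 3–4: you tall
  position 7–8: you tall
  position 23–24: you tall
  position 33–34: you tall

4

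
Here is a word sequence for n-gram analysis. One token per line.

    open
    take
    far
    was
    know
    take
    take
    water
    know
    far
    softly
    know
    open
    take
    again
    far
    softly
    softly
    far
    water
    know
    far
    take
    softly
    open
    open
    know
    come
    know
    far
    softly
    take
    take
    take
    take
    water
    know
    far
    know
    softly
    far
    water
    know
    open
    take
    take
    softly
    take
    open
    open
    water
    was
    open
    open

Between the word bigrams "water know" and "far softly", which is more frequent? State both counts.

"water know": 4 occurrences
"far softly": 3 occurrences

"water know" (4 vs 3)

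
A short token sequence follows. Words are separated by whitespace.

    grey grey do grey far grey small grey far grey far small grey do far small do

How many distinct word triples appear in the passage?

14

17 tokens → 15 trigram windows in total.
Repeated trigrams (each contributes count−1 duplicates):
  grey far grey: 2
1 duplicate windows → 15 − 1 = 14 distinct.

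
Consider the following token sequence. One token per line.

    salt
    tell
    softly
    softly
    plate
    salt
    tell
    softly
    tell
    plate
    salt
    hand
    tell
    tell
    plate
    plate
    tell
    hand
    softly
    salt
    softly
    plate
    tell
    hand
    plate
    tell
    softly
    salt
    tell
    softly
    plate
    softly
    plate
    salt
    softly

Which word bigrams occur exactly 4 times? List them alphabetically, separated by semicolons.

softly plate; tell softly

Bigram counts meeting the condition (exactly 4 times):
  softly plate: 4
  tell softly: 4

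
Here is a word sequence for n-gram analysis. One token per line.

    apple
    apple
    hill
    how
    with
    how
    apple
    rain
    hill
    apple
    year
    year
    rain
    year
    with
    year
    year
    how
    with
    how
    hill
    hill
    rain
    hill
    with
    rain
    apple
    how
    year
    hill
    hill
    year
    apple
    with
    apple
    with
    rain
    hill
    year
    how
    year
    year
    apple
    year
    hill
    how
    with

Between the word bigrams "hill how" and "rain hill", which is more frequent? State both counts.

"hill how": 2 occurrences
"rain hill": 3 occurrences

"rain hill" (3 vs 2)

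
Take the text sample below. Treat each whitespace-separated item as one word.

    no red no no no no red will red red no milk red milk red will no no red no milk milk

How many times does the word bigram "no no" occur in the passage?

Scanning the 21 overlapping bigram windows for "no no":
  position 3–4: no no
  position 4–5: no no
  position 5–6: no no
  position 17–18: no no

4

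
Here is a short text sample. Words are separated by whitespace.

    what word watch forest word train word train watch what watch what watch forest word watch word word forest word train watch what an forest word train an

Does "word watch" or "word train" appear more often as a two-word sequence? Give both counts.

"word watch": 2 occurrences
"word train": 4 occurrences

"word train" (4 vs 2)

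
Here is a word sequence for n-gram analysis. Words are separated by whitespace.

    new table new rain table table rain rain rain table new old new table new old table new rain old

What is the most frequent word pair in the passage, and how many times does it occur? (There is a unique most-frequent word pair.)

"table new", 4 times

Bigram frequencies (highest first):
  table new: 4
  new table: 2
  new rain: 2
  rain table: 2
  rain rain: 2
  new old: 2
  … (5 more, each ≤ 1)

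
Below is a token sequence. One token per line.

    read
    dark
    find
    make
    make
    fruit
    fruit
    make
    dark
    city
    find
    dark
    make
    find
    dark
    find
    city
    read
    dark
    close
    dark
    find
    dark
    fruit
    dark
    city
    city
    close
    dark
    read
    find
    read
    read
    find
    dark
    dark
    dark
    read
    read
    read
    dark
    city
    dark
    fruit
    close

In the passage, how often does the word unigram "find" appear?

Scanning the 45 tokens for "find":
  position 3: find
  position 11: find
  position 14: find
  position 16: find
  position 22: find
  position 31: find
  position 34: find

7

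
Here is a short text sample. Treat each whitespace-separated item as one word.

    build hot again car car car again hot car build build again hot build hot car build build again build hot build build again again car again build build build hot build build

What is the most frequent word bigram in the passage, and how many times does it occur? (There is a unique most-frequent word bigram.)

"build build", 6 times

Bigram frequencies (highest first):
  build build: 6
  build hot: 4
  build again: 3
  hot build: 3
  again car: 2
  car car: 2
  … (7 more, each ≤ 2)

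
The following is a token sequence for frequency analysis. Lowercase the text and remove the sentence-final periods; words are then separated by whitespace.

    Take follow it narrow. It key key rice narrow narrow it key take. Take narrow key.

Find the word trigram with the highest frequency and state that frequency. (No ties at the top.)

Trigram frequencies (highest first):
  narrow it key: 2
  take follow it: 1
  follow it narrow: 1
  it narrow it: 1
  it key key: 1
  key key rice: 1
  … (7 more, each ≤ 1)

"narrow it key", 2 times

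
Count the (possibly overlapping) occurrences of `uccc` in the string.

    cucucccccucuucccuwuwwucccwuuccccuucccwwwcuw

5

Sliding a length-4 window over the 43 characters (40 positions):
  position 4–7: uccc
  position 13–16: uccc
  position 22–25: uccc
  position 28–31: uccc
  position 34–37: uccc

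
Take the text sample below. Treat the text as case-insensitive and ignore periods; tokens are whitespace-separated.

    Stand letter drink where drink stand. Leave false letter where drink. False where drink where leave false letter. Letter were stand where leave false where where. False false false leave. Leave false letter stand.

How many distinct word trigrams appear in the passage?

29

34 tokens → 32 trigram windows in total.
Repeated trigrams (each contributes count−1 duplicates):
  leave false letter: 3
  where leave false: 2
3 duplicate windows → 32 − 3 = 29 distinct.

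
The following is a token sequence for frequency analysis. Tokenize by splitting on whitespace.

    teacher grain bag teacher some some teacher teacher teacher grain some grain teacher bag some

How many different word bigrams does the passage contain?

15 tokens → 14 bigram windows in total.
Repeated bigrams (each contributes count−1 duplicates):
  teacher grain: 2
  teacher teacher: 2
2 duplicate windows → 14 − 2 = 12 distinct.

12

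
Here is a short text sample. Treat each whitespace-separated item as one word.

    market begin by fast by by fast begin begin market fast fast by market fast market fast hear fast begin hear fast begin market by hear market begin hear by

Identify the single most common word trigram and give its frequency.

Trigram frequencies (highest first):
  hear fast begin: 2
  market begin by: 1
  begin by fast: 1
  by fast by: 1
  fast by by: 1
  by by fast: 1
  … (21 more, each ≤ 1)

"hear fast begin", 2 times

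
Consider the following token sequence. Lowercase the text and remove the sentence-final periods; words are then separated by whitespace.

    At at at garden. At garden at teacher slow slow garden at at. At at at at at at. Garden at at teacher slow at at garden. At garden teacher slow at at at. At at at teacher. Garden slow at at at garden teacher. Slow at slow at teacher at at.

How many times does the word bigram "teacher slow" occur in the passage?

Scanning the 51 overlapping bigram windows for "teacher slow":
  position 8–9: teacher slow
  position 23–24: teacher slow
  position 30–31: teacher slow
  position 45–46: teacher slow

4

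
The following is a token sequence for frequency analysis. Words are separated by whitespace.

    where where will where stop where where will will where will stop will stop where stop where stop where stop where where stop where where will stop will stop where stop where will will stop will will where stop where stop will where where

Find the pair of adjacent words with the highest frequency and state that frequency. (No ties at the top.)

Bigram frequencies (highest first):
  stop where: 9
  where stop: 8
  where where: 5
  where will: 5
  will stop: 5
  will where: 4
  … (2 more, each ≤ 4)

"stop where", 9 times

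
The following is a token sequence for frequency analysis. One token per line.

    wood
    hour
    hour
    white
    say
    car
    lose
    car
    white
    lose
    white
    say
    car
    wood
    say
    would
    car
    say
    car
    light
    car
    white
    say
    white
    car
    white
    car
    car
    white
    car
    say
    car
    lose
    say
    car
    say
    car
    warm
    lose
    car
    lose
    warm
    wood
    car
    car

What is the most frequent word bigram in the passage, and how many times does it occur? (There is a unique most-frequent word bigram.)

Bigram frequencies (highest first):
  say car: 6
  car white: 4
  white say: 3
  car lose: 3
  car say: 3
  white car: 3
  … (20 more, each ≤ 2)

"say car", 6 times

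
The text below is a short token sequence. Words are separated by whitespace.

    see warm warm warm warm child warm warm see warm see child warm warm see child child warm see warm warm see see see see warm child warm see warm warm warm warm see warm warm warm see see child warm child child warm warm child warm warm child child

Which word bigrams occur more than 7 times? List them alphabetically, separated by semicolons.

Bigram counts meeting the condition (more than 7 times):
  warm see: 8
  warm warm: 13

warm see; warm warm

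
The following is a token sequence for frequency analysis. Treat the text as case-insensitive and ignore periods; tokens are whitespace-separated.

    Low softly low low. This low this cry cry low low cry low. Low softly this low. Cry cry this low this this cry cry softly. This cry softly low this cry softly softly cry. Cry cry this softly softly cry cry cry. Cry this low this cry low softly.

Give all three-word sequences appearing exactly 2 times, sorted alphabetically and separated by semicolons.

Trigram counts meeting the condition (exactly 2 times):
  cry low low: 2
  cry this low: 2
  softly cry cry: 2
  softly softly cry: 2
  this cry cry: 2
  this cry softly: 2

cry low low; cry this low; softly cry cry; softly softly cry; this cry cry; this cry softly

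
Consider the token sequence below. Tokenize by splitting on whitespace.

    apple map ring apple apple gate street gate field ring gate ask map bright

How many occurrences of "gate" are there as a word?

3

Scanning the 14 tokens for "gate":
  position 6: gate
  position 8: gate
  position 11: gate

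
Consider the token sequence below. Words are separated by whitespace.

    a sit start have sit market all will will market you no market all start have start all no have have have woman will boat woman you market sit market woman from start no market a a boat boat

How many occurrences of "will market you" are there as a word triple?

Scanning the 37 overlapping trigram windows for "will market you":
  position 9–11: will market you

1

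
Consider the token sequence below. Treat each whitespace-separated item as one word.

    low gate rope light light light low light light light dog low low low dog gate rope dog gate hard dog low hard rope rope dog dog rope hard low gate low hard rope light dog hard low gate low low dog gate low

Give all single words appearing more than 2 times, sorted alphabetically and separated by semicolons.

dog; gate; hard; light; low; rope

Unigram counts meeting the condition (more than 2 times):
  dog: 8
  gate: 6
  hard: 5
  light: 7
  low: 12
  rope: 6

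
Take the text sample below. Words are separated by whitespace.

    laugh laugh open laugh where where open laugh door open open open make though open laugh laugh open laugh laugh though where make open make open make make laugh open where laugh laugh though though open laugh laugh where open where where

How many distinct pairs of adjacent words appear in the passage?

21

42 tokens → 41 bigram windows in total.
Repeated bigrams (each contributes count−1 duplicates):
  laugh laugh: 5
  open laugh: 5
  laugh open: 3
  open make: 3
  laugh though: 2
  laugh where: 2
  make open: 2
  open open: 2
  … (4 more repeated)
20 duplicate windows → 41 − 20 = 21 distinct.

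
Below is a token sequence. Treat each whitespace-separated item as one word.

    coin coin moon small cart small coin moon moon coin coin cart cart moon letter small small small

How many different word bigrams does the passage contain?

14

18 tokens → 17 bigram windows in total.
Repeated bigrams (each contributes count−1 duplicates):
  coin coin: 2
  coin moon: 2
  small small: 2
3 duplicate windows → 17 − 3 = 14 distinct.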